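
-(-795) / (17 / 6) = 4770 / 17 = 280.59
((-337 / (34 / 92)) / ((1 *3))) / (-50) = 7751 / 1275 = 6.08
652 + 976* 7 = 7484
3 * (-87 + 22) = -195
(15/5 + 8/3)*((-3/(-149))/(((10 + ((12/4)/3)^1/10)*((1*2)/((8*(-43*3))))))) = -87720/15049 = -5.83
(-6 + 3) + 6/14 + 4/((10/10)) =10/7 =1.43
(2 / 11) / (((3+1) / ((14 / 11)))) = 7 / 121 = 0.06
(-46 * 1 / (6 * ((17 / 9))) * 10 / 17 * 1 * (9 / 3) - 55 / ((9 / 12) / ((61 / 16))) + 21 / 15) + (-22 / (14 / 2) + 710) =421.51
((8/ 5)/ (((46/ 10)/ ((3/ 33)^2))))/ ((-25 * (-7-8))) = 8/ 1043625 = 0.00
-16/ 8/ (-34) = 1/ 17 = 0.06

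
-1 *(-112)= 112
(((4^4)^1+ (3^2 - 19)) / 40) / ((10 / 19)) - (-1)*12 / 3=3137 / 200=15.68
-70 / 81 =-0.86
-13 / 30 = -0.43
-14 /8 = -7 /4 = -1.75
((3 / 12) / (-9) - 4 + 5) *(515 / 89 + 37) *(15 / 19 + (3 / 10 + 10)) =7020524 / 15219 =461.30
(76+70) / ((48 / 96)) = 292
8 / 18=4 / 9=0.44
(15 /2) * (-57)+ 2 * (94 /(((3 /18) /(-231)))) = -521991 /2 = -260995.50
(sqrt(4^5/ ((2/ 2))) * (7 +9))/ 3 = 512/ 3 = 170.67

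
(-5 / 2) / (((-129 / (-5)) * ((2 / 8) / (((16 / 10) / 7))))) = -80 / 903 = -0.09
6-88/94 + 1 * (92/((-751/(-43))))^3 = 3010632311090/19907543297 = 151.23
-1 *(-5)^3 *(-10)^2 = 12500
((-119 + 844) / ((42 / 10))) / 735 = 725 / 3087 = 0.23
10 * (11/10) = 11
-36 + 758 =722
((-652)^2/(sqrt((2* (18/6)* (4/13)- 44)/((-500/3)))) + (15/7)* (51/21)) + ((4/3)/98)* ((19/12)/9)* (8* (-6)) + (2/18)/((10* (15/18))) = 168766/33075 + 2125520* sqrt(26715)/411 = 845285.82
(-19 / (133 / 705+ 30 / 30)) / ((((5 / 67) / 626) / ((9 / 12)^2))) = -505631781 / 6704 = -75422.40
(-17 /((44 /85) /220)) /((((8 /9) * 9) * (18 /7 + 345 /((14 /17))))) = -7225 /3372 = -2.14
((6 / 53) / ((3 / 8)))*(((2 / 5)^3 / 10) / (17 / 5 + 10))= 64 / 443875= 0.00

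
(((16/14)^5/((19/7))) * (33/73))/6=180224/3330187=0.05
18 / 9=2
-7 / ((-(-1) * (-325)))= 7 / 325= 0.02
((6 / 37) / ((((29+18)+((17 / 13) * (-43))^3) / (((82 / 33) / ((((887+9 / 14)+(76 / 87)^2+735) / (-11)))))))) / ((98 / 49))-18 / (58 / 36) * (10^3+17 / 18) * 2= -134349621678521181543795 / 6006887058331409486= -22365.93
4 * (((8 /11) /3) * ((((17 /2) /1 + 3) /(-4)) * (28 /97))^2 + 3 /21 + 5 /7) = 8903504 /2173479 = 4.10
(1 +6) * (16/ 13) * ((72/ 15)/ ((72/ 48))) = 1792/ 65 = 27.57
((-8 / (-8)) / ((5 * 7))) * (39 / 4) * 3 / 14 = 117 / 1960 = 0.06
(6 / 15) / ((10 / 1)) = 1 / 25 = 0.04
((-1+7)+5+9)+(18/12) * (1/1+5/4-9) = 79/8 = 9.88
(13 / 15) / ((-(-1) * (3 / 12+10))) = 52 / 615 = 0.08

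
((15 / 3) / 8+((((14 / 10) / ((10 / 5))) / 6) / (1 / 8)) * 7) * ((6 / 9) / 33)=859 / 5940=0.14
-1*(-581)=581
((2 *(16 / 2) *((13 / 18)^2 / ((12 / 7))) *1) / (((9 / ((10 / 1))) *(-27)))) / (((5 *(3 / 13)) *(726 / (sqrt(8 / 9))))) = -30758 *sqrt(2) / 192913083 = -0.00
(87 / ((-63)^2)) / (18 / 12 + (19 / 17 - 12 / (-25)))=0.01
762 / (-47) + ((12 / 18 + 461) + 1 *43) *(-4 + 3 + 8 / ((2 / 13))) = 1208924 / 47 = 25721.79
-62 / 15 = -4.13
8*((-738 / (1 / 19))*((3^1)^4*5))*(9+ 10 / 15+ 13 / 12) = -488386260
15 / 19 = 0.79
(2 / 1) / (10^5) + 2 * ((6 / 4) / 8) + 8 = 8.38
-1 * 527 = -527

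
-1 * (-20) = 20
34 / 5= 6.80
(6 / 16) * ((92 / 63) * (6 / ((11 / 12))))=276 / 77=3.58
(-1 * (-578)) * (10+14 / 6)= 21386 / 3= 7128.67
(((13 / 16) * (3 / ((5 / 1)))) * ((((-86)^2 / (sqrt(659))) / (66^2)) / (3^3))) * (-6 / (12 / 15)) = -24037 * sqrt(659) / 68894496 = -0.01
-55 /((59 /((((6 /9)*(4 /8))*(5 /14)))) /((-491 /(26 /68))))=2295425 /16107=142.51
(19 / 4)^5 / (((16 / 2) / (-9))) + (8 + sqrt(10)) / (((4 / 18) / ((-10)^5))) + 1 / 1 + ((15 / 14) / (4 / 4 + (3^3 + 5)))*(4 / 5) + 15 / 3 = -5025739.24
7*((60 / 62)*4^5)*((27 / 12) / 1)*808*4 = 1563770880 / 31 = 50444221.94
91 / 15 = 6.07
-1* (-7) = 7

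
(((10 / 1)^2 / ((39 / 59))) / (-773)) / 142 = -2950 / 2140437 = -0.00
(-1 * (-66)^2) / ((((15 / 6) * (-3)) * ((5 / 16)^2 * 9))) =247808 / 375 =660.82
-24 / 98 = -12 / 49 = -0.24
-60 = -60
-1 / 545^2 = -1 / 297025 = -0.00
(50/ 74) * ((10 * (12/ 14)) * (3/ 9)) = 500/ 259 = 1.93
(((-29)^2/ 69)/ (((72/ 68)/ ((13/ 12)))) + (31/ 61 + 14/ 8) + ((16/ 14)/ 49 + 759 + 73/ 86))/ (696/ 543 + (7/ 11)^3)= 2502245295748815661/ 4973049840969000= 503.16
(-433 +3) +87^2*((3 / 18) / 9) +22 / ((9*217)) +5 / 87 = -289.76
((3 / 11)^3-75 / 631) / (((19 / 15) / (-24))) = 29803680 / 15957359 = 1.87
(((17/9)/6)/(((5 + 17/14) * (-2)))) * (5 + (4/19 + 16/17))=-13909/89262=-0.16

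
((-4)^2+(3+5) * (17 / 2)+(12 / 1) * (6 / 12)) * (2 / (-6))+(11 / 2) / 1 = -24.50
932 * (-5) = -4660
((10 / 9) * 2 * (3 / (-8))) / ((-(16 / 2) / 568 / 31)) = 1834.17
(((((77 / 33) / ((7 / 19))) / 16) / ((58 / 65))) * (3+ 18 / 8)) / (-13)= -665 / 3712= -0.18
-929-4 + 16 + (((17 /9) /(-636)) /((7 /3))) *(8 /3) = -9185623 /10017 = -917.00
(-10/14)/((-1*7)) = 5/49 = 0.10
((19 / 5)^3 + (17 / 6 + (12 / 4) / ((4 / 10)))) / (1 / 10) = 48904 / 75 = 652.05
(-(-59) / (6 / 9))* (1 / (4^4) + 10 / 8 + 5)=283377 / 512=553.47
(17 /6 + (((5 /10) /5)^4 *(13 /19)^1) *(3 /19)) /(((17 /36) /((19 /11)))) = 92055351 /8882500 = 10.36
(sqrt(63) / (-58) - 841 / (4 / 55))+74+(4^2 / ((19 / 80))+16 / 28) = -6076403 / 532 - 3 * sqrt(7) / 58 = -11421.95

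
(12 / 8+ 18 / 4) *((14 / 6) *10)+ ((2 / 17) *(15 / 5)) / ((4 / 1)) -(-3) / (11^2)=576425 / 4114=140.11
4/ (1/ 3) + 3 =15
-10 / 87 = -0.11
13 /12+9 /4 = 3.33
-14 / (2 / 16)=-112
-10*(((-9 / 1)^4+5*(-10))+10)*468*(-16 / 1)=488292480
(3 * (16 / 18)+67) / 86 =209 / 258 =0.81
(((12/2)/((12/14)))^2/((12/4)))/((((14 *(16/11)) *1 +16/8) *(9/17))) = 9163/6642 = 1.38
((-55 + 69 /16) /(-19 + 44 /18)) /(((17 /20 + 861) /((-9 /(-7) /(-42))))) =-0.00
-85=-85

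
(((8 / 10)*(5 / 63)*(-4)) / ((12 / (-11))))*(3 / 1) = 44 / 63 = 0.70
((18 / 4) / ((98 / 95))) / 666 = 95 / 14504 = 0.01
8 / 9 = 0.89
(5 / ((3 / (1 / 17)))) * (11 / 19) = 55 / 969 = 0.06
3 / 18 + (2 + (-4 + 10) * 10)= 373 / 6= 62.17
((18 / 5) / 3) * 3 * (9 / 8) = 81 / 20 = 4.05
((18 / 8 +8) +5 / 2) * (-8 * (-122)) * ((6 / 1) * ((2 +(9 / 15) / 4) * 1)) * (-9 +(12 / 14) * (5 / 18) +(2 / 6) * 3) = -43609998 / 35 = -1245999.94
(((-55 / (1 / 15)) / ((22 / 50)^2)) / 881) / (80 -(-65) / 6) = -56250 / 1056319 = -0.05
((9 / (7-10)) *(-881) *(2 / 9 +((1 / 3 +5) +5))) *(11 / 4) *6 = 920645 / 2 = 460322.50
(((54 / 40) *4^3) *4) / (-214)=-864 / 535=-1.61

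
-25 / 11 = -2.27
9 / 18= 1 / 2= 0.50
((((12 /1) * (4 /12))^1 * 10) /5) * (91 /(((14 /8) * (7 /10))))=4160 /7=594.29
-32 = -32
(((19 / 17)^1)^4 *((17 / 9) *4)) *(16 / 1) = 8340544 / 44217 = 188.63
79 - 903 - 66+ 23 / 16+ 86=-12841 / 16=-802.56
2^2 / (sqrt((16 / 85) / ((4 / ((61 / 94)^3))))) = 188* sqrt(487390) / 3721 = 35.27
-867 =-867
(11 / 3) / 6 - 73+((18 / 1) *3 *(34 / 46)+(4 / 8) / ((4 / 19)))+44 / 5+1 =-168091 / 8280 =-20.30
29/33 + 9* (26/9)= 887/33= 26.88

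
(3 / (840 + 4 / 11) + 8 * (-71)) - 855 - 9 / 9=-13163423 / 9244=-1424.00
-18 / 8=-9 / 4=-2.25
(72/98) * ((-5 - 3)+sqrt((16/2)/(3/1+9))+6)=-72/49+12 * sqrt(6)/49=-0.87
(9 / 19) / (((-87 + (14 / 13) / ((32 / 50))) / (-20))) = 18720 / 168587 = 0.11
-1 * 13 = -13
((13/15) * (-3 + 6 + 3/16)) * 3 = 663/80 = 8.29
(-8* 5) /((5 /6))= -48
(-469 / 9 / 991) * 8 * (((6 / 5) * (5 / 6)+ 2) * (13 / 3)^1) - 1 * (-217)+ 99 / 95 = 180114446 / 847305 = 212.57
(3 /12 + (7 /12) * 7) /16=13 /48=0.27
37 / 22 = 1.68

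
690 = 690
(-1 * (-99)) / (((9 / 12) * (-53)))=-132 / 53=-2.49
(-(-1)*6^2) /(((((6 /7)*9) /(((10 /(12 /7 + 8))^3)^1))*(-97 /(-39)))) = 3901625 /1906244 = 2.05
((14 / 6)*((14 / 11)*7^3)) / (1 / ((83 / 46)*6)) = 11027.52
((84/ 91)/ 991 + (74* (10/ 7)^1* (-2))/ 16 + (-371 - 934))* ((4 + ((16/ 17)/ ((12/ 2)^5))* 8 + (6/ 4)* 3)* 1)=-16698764355295/ 1490150844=-11206.09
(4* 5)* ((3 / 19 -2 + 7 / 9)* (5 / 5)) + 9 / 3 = -3127 / 171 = -18.29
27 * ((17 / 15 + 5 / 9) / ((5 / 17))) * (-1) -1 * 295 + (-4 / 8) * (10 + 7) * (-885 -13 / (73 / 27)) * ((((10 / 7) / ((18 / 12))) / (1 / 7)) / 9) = 84629093 / 16425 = 5152.46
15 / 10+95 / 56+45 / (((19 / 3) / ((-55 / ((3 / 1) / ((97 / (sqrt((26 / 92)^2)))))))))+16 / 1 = -618167675 / 13832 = -44691.13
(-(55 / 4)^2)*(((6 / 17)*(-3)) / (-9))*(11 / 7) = -33275 / 952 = -34.95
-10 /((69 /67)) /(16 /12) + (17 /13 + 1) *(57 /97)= -343775 /58006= -5.93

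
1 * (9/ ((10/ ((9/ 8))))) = 81/ 80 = 1.01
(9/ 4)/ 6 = 3/ 8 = 0.38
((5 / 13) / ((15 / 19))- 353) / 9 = -13748 / 351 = -39.17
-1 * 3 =-3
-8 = -8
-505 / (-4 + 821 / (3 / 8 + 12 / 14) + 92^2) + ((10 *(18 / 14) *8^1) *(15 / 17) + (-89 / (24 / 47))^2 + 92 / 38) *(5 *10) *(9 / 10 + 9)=343600503471378815 / 22780606016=15083027.34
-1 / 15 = -0.07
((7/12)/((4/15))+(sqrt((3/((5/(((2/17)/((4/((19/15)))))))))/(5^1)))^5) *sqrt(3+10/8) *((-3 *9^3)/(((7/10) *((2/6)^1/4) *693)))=-18225 *sqrt(17)/308- 263169 *sqrt(190)/24339218750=-243.97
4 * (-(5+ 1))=-24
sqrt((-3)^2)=3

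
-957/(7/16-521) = 15312/8329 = 1.84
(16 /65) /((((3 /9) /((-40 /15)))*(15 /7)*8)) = -112 /975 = -0.11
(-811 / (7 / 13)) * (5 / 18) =-52715 / 126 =-418.37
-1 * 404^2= -163216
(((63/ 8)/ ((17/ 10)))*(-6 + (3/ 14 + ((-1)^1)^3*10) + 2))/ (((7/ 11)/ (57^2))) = -310393215/ 952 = -326043.29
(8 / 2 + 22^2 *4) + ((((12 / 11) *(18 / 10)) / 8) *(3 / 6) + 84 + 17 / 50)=2226909 / 1100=2024.46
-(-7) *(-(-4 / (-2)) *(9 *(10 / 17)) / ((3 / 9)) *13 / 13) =-3780 / 17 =-222.35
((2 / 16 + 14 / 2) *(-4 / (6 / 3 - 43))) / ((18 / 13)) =247 / 492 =0.50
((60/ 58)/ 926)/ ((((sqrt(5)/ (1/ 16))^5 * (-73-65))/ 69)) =-3 * sqrt(5)/ 703961497600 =-0.00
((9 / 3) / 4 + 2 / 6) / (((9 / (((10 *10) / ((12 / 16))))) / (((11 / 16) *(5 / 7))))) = 17875 / 2268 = 7.88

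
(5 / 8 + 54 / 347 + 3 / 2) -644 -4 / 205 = -641.74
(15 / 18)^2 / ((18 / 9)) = 25 / 72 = 0.35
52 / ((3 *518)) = 26 / 777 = 0.03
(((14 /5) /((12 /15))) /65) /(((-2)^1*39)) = -7 /10140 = -0.00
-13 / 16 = -0.81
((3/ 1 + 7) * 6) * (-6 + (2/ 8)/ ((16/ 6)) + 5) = -435/ 8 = -54.38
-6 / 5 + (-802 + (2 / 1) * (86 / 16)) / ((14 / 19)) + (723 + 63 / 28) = -97941 / 280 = -349.79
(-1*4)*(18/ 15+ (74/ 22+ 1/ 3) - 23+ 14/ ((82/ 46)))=277348/ 6765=41.00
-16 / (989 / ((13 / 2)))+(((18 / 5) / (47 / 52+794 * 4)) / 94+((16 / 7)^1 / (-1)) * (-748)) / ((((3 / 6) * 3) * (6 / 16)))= 7351874904455624 / 2418867711855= 3039.39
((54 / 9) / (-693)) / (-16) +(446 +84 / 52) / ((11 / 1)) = 977605 / 24024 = 40.69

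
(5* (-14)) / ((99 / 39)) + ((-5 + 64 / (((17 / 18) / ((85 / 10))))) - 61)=15920 / 33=482.42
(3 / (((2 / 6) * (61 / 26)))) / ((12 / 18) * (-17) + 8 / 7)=-2457 / 6527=-0.38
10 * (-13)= -130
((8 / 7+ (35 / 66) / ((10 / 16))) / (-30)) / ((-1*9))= 46 / 6237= 0.01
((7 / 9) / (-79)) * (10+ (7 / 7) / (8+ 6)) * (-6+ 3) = 47 / 158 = 0.30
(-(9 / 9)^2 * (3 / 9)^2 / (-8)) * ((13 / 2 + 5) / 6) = 23 / 864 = 0.03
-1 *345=-345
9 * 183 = 1647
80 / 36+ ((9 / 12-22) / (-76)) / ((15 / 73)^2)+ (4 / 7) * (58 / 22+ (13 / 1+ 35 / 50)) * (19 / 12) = 8295223 / 351120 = 23.63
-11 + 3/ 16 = -173/ 16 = -10.81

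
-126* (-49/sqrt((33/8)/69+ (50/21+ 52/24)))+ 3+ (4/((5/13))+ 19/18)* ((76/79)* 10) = 2989.53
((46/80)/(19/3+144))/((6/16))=23/2255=0.01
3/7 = 0.43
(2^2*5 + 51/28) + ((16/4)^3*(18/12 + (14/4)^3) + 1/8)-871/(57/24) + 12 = 2667671/1064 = 2507.21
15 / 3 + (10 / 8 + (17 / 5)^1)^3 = 844357 / 8000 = 105.54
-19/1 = -19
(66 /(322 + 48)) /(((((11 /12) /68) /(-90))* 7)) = -44064 /259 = -170.13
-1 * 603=-603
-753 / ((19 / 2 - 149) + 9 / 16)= 4016 / 741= 5.42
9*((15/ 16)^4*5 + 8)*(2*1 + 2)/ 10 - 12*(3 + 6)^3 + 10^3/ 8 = -1405795603/ 163840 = -8580.30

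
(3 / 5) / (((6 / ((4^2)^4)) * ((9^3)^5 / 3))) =32768 / 343151886824415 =0.00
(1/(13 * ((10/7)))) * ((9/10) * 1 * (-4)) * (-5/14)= 9/130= 0.07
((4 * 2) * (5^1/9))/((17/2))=80/153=0.52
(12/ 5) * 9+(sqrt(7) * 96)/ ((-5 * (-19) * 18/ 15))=16 * sqrt(7)/ 19+108/ 5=23.83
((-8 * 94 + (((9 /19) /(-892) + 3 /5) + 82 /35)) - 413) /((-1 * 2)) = 689309371 /1186360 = 581.03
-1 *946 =-946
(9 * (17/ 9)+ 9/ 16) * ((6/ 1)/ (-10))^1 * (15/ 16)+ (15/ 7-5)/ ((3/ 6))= -27943/ 1792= -15.59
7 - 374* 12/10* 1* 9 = -20161/5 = -4032.20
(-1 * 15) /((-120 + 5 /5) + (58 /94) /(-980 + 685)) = 69325 /549988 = 0.13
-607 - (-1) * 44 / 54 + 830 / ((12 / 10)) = 2308 / 27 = 85.48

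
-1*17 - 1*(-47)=30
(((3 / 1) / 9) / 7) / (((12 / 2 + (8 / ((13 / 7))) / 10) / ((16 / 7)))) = 520 / 30723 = 0.02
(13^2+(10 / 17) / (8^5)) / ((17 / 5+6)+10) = 235356185 / 27017216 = 8.71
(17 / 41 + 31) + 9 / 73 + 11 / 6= 599281 / 17958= 33.37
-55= -55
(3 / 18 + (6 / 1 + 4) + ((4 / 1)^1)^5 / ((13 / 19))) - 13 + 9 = 117217 / 78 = 1502.78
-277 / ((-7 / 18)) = 712.29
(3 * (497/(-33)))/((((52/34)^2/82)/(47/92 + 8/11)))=-7378858109/3762616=-1961.10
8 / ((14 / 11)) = 44 / 7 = 6.29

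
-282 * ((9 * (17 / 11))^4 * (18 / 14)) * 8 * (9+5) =-22252423858848 / 14641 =-1519870491.01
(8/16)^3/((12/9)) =3/32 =0.09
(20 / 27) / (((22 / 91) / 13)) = 11830 / 297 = 39.83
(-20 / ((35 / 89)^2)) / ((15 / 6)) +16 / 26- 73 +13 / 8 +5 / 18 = -140126923 / 1146600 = -122.21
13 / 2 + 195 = 403 / 2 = 201.50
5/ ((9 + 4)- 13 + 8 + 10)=5/ 18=0.28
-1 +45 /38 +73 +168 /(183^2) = 31046431 /424194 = 73.19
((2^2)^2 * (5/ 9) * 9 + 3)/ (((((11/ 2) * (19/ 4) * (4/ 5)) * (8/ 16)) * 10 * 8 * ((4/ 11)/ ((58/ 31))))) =2407/ 4712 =0.51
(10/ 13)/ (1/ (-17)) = -170/ 13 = -13.08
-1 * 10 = -10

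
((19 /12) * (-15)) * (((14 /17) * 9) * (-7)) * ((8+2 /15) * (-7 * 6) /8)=-3577833 /68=-52615.19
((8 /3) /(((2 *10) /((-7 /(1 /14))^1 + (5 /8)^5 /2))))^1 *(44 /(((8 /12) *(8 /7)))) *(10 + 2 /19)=-7621.72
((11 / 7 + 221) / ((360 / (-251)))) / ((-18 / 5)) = 195529 / 4536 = 43.11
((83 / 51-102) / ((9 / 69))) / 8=-96.19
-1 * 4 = -4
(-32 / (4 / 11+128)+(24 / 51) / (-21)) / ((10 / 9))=-10272 / 42007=-0.24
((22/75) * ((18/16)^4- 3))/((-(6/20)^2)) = 20999/4608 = 4.56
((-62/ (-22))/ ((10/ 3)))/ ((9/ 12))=62/ 55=1.13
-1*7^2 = -49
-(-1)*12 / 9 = 4 / 3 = 1.33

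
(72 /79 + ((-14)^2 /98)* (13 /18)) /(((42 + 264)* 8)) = 0.00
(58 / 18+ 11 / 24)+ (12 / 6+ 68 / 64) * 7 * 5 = 15965 / 144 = 110.87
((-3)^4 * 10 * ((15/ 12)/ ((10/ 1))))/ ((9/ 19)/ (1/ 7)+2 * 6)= 2565/ 388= 6.61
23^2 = 529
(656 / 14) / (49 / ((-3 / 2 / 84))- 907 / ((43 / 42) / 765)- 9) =-14104 / 204822023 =-0.00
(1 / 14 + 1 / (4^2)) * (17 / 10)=51 / 224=0.23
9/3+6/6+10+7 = 21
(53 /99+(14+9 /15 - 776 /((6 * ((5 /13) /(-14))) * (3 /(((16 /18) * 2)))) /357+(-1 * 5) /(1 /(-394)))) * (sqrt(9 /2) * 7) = 1584828581 * sqrt(2) /75735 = 29593.80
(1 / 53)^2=1 / 2809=0.00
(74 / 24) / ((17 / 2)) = 0.36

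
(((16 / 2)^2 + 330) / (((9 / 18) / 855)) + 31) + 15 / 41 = 27624626 / 41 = 673771.37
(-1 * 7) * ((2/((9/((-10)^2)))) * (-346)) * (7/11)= 3390800/99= 34250.51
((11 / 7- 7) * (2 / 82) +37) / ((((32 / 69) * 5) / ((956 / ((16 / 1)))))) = 174491271 / 183680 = 949.97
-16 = -16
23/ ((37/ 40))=920/ 37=24.86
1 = 1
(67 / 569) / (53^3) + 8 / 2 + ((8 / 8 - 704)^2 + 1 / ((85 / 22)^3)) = 25710518357337649924 / 52023150858625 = 494213.02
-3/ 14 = -0.21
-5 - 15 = -20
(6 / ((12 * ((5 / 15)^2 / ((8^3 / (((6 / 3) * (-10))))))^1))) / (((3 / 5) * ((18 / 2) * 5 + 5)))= -96 / 25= -3.84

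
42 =42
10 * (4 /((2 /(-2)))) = -40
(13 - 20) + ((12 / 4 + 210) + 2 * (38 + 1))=284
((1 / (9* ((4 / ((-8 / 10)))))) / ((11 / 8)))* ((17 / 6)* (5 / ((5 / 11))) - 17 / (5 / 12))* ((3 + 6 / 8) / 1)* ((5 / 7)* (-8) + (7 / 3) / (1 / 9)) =8.92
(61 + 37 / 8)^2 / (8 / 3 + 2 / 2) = 826875 / 704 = 1174.54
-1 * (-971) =971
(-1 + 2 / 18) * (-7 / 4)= 14 / 9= 1.56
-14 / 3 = -4.67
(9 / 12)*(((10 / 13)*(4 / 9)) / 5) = 2 / 39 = 0.05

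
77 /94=0.82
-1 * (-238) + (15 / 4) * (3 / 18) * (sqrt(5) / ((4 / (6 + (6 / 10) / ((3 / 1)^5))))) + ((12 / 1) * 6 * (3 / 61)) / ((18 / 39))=2431 * sqrt(5) / 2592 + 14986 / 61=247.77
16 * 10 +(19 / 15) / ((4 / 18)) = 1657 / 10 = 165.70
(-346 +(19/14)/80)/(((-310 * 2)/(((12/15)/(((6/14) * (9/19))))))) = 2454173/1116000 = 2.20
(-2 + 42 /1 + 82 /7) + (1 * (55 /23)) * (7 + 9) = 14486 /161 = 89.98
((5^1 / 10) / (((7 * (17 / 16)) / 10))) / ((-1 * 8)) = -10 / 119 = -0.08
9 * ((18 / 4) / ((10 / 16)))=324 / 5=64.80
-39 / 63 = -0.62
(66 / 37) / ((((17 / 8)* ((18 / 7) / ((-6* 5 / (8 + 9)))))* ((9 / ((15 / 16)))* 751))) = -1925 / 24091329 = -0.00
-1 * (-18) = 18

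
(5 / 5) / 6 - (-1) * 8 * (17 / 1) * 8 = 6529 / 6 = 1088.17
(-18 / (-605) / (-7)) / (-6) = 3 / 4235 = 0.00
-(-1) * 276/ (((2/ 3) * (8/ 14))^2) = 30429/ 16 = 1901.81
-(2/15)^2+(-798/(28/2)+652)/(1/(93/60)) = 830009/900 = 922.23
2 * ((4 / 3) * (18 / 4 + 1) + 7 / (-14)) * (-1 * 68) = -2788 / 3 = -929.33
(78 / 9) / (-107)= -26 / 321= -0.08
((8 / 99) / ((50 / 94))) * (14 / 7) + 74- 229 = -382873 / 2475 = -154.70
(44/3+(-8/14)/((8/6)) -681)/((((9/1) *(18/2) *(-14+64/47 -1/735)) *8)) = 11516645/141470388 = 0.08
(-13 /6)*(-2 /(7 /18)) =78 /7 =11.14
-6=-6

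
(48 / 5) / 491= 0.02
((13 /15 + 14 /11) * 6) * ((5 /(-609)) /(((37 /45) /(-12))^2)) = -68623200 /3056977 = -22.45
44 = 44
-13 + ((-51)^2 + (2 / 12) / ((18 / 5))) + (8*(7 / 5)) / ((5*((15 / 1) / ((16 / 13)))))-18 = 451075381 / 175500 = 2570.23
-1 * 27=-27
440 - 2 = 438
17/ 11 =1.55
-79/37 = -2.14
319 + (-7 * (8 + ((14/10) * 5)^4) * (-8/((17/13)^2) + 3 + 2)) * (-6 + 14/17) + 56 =139849167/4913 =28465.13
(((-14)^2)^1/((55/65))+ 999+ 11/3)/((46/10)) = 203660/759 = 268.33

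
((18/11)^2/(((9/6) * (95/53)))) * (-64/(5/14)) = -10257408/57475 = -178.47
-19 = -19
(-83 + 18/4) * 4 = -314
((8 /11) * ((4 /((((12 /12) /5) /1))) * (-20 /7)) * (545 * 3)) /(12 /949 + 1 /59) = -292944912000 /127589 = -2296004.45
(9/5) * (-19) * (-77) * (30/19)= 4158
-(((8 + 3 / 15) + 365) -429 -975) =5154 / 5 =1030.80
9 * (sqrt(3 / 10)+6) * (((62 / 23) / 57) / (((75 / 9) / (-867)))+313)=30291939 * sqrt(30) / 109250+181751634 / 10925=18154.99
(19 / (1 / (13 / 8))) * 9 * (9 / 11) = 20007 / 88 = 227.35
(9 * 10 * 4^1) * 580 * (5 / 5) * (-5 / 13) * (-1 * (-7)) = -7308000 / 13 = -562153.85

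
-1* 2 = -2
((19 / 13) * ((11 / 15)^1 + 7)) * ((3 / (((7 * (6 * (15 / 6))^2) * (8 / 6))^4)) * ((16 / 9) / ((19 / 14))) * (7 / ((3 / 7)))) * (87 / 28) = 841 / 7255828125000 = 0.00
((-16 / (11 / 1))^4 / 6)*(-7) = -229376 / 43923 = -5.22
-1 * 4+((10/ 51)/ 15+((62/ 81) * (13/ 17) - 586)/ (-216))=-94931/ 74358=-1.28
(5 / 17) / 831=0.00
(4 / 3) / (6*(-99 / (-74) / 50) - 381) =-7400 / 2113659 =-0.00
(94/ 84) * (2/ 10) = 47/ 210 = 0.22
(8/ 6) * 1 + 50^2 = 7504/ 3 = 2501.33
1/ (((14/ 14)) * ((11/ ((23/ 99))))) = 23/ 1089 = 0.02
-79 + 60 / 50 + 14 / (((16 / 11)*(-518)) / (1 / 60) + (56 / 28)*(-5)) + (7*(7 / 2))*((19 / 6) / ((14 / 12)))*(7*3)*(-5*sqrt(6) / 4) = -4353.69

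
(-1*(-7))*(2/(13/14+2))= 196/41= 4.78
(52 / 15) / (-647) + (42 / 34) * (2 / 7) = 57346 / 164985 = 0.35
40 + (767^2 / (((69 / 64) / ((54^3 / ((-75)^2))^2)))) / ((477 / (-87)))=-37136716959355016 / 476171875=-77990152.10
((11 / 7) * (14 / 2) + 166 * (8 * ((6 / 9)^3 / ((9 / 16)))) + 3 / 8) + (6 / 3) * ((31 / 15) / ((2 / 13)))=7171069 / 9720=737.76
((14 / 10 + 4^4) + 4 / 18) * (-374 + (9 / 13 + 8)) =-18351719 / 195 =-94111.38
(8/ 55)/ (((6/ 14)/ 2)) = 112/ 165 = 0.68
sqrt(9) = 3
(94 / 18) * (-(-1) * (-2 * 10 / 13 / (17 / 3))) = -940 / 663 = -1.42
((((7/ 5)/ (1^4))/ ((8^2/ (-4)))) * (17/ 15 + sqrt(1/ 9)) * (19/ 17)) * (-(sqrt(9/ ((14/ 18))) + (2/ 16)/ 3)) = 1463/ 244800 + 627 * sqrt(7)/ 3400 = 0.49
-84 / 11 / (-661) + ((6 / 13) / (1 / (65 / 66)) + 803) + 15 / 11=5851917 / 7271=804.83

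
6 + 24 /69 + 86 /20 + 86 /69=8207 /690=11.89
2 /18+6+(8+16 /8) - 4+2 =127 /9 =14.11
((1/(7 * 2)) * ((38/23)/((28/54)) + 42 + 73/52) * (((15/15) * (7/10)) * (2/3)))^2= 152141342809/63081345600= 2.41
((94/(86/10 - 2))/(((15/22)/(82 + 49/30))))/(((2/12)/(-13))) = -6131996/45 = -136266.58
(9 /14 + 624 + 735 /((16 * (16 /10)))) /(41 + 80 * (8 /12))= 1756215 /253568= 6.93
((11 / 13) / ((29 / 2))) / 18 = 11 / 3393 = 0.00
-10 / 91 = -0.11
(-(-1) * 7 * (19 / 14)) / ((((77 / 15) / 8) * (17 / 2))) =2280 / 1309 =1.74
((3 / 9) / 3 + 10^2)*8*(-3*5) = -36040 / 3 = -12013.33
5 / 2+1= 7 / 2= 3.50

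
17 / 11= 1.55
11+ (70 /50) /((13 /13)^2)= 62 /5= 12.40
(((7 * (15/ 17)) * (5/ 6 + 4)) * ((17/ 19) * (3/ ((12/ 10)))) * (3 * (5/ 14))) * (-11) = -119625/ 152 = -787.01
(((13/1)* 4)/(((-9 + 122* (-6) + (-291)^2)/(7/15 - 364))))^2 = 5025250321/99083300625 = 0.05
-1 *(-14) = 14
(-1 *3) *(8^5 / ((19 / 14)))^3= -289637751035265024 / 6859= -42227402104572.83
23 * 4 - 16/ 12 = 90.67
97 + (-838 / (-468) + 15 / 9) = 23507 / 234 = 100.46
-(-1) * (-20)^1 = -20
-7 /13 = -0.54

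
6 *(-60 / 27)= -40 / 3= -13.33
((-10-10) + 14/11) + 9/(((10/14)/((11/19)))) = -11947/1045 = -11.43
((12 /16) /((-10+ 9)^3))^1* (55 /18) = -55 /24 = -2.29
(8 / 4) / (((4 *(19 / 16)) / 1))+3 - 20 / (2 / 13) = -2405 / 19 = -126.58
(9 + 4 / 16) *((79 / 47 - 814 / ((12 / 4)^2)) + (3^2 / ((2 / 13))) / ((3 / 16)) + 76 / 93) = 108706555 / 52452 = 2072.50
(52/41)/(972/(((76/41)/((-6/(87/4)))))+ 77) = -28652/1528357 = -0.02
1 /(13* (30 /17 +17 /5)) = 85 /5707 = 0.01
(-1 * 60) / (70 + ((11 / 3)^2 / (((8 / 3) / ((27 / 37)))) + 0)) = -17760 / 21809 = -0.81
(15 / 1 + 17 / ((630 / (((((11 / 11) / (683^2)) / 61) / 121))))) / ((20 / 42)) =32537817670067 / 1032946592700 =31.50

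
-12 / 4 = -3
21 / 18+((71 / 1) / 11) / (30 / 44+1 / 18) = 9.92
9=9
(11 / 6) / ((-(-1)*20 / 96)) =44 / 5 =8.80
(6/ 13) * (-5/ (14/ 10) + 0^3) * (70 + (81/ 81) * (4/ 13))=-137100/ 1183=-115.89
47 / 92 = 0.51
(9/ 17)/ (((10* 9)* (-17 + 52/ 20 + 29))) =1/ 2482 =0.00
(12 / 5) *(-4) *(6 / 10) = -144 / 25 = -5.76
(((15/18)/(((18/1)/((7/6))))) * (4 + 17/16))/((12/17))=595/1536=0.39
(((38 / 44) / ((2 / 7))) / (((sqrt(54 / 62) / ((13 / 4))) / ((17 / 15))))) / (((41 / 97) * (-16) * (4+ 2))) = -2851121 * sqrt(93) / 93519360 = -0.29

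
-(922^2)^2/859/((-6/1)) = 361321403528/2577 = 140210090.62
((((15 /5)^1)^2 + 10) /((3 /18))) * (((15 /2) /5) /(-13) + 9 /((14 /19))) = 125514 /91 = 1379.27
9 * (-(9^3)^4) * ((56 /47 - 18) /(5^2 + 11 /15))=15060555032849325 /9071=1660297104271.78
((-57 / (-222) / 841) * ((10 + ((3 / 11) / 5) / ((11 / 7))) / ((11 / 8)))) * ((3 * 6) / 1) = 8305128 / 207083635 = 0.04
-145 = -145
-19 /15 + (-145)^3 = -45729394 /15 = -3048626.27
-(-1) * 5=5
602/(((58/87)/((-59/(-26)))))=53277/26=2049.12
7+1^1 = 8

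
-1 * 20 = -20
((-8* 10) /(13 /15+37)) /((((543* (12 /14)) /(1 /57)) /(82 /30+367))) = -194110 /6592563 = -0.03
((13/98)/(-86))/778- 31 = -203266517/6556984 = -31.00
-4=-4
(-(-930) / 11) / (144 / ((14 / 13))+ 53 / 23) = 149730 / 240889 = 0.62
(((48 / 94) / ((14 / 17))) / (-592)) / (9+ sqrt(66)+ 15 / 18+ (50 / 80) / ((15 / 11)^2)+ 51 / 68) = -1061370 / 4940205109+ 97200*sqrt(66) / 4940205109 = -0.00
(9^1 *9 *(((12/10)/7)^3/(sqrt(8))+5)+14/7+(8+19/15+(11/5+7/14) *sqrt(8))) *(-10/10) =-6244/15- 235899 *sqrt(2)/42875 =-424.05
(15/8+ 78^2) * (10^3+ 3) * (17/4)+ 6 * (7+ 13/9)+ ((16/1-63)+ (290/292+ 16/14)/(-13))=16544301468925/637728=25942567.16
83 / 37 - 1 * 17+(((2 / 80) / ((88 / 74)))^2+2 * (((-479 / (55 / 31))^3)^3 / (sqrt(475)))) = -70194787057819666320468741284830647298 * sqrt(19) / 437509825478515625 - 1691238947 / 114611200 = -699348826769189348714.52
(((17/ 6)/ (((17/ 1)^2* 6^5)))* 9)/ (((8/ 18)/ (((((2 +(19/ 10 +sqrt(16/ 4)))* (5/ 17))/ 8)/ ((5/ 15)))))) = 0.00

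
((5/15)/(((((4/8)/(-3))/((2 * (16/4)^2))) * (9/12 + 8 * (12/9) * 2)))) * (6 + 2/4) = -4992/265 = -18.84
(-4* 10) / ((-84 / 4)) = 40 / 21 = 1.90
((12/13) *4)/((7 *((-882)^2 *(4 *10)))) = 1/58992570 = 0.00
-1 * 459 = -459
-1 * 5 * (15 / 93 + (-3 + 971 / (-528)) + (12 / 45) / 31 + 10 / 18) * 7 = 7069741 / 49104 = 143.97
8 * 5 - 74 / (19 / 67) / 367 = 273962 / 6973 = 39.29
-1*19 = -19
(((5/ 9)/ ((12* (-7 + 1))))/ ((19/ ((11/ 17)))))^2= 3025/ 43808164416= 0.00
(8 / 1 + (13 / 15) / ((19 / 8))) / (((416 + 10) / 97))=115624 / 60705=1.90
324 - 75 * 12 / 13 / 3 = 3912 / 13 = 300.92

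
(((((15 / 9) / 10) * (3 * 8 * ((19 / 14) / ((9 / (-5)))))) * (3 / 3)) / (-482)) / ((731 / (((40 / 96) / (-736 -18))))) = -475 / 100421698104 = -0.00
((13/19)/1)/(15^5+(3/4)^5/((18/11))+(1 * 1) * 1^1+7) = 26624/29549116939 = 0.00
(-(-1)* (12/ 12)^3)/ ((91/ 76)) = 76/ 91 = 0.84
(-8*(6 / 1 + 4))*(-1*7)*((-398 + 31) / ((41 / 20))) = -4110400 / 41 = -100253.66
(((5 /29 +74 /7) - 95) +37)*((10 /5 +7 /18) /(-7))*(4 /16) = 412499 /102312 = 4.03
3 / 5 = 0.60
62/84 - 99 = -4127/42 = -98.26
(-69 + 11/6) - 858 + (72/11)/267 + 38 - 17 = -5310931/5874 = -904.14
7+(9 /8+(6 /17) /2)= 1129 /136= 8.30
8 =8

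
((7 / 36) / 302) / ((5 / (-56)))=-49 / 6795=-0.01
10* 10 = 100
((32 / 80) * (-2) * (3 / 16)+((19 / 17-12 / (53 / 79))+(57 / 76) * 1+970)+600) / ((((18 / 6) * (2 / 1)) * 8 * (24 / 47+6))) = 13708349 / 2757060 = 4.97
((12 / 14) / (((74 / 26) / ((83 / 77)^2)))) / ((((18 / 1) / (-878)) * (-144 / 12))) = 39315523 / 27640998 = 1.42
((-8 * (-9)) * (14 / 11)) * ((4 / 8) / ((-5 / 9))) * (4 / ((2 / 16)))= -145152 / 55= -2639.13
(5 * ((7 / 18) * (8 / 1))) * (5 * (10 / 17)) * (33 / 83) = 77000 / 4233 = 18.19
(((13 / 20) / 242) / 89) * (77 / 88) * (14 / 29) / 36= 637 / 1798853760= 0.00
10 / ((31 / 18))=180 / 31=5.81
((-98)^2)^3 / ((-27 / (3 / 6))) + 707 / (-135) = -738201984289 / 45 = -16404488539.76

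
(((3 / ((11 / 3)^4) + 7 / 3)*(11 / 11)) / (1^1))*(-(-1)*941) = 97126256 / 43923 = 2211.28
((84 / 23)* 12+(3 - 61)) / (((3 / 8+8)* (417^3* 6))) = -0.00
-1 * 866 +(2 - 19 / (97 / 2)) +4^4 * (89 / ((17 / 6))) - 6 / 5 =59164636 / 8245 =7175.82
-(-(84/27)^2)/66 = 392/2673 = 0.15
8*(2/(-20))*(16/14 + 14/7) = -88/35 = -2.51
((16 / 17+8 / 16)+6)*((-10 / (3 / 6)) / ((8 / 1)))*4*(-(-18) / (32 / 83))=-944955 / 272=-3474.10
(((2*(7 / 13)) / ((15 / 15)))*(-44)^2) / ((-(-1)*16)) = 1694 / 13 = 130.31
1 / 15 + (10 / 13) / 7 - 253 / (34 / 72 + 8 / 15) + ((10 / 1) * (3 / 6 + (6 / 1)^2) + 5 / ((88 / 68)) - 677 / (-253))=120.11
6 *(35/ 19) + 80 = 1730/ 19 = 91.05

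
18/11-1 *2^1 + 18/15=46/55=0.84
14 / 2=7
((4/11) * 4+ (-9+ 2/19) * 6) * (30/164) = -81375/8569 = -9.50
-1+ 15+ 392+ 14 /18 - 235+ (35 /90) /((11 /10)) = 17041 /99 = 172.13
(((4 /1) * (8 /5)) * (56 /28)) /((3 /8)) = 512 /15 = 34.13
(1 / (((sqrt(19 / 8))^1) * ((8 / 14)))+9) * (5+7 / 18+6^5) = 980455 * sqrt(38) / 684+140065 / 2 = 78868.66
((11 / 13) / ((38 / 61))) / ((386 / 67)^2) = 3012119 / 73604024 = 0.04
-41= -41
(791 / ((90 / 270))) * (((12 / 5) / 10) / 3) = 4746 / 25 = 189.84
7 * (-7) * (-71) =3479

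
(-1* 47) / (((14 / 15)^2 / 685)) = -7243875 / 196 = -36958.55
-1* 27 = -27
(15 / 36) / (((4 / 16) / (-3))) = -5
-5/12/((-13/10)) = 25/78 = 0.32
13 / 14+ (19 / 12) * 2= 86 / 21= 4.10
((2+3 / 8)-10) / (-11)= 61 / 88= 0.69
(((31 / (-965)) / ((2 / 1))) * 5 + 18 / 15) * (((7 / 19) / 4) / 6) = 15127 / 880080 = 0.02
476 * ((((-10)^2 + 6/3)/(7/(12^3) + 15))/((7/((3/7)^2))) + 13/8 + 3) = 5809409813/2540846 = 2286.41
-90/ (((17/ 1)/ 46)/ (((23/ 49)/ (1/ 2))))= -228.62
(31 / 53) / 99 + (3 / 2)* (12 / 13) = 94849 / 68211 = 1.39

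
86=86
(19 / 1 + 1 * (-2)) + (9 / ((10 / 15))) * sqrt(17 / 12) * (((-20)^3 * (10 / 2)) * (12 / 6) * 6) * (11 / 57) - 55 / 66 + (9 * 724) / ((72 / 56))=30505 / 6 - 3960000 * sqrt(51) / 19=-1483339.86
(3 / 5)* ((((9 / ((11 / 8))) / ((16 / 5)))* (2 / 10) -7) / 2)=-87 / 44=-1.98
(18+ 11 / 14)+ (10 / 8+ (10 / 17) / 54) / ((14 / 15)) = 172531 / 8568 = 20.14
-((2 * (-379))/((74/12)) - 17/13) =59753/481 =124.23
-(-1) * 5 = 5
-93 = -93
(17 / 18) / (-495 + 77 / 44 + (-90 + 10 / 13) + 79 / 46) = -10166 / 6251337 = -0.00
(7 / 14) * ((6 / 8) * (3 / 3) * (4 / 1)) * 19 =57 / 2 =28.50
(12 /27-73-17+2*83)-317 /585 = 14801 /195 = 75.90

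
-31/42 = -0.74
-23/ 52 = -0.44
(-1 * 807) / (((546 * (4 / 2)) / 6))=-807 / 182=-4.43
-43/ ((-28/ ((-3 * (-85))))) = 10965/ 28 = 391.61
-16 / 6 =-8 / 3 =-2.67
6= 6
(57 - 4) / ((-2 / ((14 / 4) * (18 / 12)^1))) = -1113 / 8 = -139.12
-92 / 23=-4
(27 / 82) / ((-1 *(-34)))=27 / 2788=0.01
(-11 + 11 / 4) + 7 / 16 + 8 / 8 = -109 / 16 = -6.81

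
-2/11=-0.18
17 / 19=0.89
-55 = -55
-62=-62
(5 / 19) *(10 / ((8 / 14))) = 175 / 38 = 4.61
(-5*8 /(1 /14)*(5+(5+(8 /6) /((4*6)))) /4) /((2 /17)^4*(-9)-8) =529105535 /3007404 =175.93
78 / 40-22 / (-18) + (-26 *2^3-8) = -38309 / 180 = -212.83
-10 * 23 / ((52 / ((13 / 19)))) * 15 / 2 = -1725 / 76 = -22.70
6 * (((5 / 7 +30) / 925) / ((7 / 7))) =258 / 1295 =0.20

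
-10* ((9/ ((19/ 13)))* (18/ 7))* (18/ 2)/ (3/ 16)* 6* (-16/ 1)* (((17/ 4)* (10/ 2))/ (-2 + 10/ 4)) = 4124390400/ 133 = 31010454.14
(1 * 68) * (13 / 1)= 884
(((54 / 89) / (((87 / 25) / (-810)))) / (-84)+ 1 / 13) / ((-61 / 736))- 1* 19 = -576140801 / 14327131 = -40.21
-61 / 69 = -0.88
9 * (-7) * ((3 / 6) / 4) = -63 / 8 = -7.88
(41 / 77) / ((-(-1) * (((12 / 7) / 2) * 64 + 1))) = 41 / 4301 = 0.01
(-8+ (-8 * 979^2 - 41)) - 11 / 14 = -107346089 / 14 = -7667577.79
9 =9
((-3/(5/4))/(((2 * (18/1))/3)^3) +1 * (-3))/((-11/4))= 2161/1980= 1.09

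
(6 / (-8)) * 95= -285 / 4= -71.25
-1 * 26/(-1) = 26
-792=-792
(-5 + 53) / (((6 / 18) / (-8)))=-1152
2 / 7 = 0.29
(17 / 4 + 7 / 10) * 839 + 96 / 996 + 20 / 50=6894887 / 1660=4153.55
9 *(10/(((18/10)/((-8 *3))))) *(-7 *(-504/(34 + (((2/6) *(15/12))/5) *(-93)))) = -161280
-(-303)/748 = 303/748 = 0.41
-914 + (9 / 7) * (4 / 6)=-6392 / 7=-913.14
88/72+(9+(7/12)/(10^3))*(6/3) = 346021/18000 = 19.22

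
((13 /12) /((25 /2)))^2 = 169 /22500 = 0.01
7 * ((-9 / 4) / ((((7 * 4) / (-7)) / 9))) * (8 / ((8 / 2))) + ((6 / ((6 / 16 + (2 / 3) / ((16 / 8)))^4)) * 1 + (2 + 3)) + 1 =67290663 / 668168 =100.71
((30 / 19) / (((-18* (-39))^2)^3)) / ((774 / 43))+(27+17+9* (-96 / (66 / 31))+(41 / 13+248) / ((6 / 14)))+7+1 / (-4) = 17330943513734176991239 / 75039548725579508928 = 230.96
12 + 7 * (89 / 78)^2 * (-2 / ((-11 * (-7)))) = 393623 / 33462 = 11.76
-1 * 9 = -9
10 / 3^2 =10 / 9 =1.11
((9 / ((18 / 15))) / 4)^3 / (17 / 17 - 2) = -3375 / 512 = -6.59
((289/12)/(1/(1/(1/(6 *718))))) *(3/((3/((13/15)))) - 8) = -11101357/15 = -740090.47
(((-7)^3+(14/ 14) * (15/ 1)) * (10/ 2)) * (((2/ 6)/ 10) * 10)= -546.67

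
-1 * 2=-2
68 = 68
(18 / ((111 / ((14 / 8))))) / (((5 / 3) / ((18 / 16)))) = 567 / 2960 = 0.19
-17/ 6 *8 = -68/ 3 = -22.67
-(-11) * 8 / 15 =88 / 15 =5.87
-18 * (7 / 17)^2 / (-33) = 294 / 3179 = 0.09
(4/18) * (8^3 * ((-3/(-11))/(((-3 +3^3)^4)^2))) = 1/3547348992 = 0.00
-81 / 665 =-0.12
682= 682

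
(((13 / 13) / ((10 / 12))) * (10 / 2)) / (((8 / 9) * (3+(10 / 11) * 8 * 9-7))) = 297 / 2704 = 0.11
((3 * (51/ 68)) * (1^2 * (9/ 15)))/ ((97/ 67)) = 1809/ 1940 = 0.93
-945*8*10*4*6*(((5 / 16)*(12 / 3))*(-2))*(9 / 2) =20412000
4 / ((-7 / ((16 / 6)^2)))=-256 / 63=-4.06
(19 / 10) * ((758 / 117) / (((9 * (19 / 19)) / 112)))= 806512 / 5265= 153.18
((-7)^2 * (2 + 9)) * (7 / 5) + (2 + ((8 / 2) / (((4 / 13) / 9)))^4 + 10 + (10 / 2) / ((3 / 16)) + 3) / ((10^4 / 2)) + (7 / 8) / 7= 573487163 / 15000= 38232.48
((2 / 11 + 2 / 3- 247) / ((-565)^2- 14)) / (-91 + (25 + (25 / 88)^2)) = 5718592 / 488851536207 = 0.00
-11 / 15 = -0.73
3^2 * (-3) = -27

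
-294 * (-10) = 2940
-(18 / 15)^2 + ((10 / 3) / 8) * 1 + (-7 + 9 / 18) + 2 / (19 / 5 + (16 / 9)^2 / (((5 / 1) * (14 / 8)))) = -24924829 / 3539100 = -7.04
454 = 454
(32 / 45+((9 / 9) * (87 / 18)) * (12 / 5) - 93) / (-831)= 3631 / 37395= 0.10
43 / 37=1.16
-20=-20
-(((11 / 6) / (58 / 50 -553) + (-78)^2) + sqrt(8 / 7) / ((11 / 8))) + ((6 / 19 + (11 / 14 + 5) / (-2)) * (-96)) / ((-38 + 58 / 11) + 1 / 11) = -24075774854567 / 3952305672 -16 * sqrt(14) / 77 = -6092.35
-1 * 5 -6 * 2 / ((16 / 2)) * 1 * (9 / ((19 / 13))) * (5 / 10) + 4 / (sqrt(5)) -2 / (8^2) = -5867 / 608 + 4 * sqrt(5) / 5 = -7.86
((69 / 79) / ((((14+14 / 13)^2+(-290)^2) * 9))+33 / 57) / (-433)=-37153254665 / 27787201685484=-0.00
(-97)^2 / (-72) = -130.68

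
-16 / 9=-1.78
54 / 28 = 1.93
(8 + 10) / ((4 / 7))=63 / 2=31.50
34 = 34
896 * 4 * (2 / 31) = 7168 / 31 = 231.23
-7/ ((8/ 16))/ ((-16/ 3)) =21/ 8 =2.62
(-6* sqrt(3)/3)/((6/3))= -1.73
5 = 5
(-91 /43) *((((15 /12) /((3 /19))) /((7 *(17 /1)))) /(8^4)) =-1235 /35930112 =-0.00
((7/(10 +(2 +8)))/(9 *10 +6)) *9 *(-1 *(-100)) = 105/32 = 3.28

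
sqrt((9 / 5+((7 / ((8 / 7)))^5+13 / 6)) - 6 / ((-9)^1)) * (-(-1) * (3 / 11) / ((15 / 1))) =sqrt(127182183330) / 211200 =1.69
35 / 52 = 0.67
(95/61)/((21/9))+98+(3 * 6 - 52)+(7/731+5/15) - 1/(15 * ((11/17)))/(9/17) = 30043616842/463523445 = 64.82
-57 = -57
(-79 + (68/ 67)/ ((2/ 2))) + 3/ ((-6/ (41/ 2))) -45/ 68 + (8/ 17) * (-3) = -205723/ 2278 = -90.31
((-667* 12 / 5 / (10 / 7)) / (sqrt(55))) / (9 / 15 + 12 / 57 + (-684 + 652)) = 532266* sqrt(55) / 814825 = 4.84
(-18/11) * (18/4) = -81/11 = -7.36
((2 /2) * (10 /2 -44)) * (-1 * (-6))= -234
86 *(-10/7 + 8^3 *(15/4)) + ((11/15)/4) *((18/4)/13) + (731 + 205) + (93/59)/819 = 106907447407/644280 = 165933.21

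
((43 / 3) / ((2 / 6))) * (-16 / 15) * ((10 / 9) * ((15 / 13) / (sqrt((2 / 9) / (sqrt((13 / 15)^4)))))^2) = -688 / 3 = -229.33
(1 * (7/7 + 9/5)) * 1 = 14/5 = 2.80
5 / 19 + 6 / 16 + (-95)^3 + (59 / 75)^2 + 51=-733010945263 / 855000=-857322.74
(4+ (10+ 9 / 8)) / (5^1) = 121 / 40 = 3.02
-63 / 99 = -7 / 11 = -0.64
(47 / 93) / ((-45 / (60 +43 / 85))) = -241721 / 355725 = -0.68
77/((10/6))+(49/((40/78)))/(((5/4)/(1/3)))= 1792/25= 71.68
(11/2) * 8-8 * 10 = -36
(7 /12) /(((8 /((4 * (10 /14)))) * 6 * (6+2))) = 5 /1152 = 0.00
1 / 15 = 0.07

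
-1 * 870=-870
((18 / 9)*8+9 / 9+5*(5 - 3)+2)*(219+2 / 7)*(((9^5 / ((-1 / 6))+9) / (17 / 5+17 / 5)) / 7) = -78854983875 / 1666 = -47331923.09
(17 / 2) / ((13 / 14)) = 119 / 13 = 9.15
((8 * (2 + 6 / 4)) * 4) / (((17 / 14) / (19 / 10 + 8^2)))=6078.31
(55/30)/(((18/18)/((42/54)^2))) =539/486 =1.11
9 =9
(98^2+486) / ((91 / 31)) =312790 / 91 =3437.25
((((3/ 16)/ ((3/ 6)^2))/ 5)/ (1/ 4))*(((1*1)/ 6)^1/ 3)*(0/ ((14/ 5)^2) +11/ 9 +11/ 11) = 2/ 27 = 0.07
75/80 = 15/16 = 0.94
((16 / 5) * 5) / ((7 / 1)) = 2.29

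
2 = 2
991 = 991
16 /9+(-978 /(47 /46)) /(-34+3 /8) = 3441424 /113787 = 30.24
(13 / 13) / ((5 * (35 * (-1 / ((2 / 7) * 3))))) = -0.00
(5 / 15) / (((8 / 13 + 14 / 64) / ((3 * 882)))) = 366912 / 347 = 1057.38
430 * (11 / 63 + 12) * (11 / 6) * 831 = 502465535 / 63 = 7975643.41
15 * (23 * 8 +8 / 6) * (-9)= -25020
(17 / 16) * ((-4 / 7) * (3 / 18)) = -17 / 168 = -0.10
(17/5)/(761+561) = 17/6610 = 0.00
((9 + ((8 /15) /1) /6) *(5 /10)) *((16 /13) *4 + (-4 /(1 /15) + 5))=-88753 /390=-227.57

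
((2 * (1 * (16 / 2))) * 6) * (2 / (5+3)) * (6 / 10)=72 / 5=14.40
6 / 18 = 1 / 3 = 0.33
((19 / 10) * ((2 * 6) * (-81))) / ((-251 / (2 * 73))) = 1074.23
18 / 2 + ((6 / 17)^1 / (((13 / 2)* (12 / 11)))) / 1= 2000 / 221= 9.05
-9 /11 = -0.82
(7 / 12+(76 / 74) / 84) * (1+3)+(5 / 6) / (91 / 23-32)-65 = -12558689 / 200466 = -62.65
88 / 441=0.20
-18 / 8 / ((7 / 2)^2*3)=-3 / 49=-0.06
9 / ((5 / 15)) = 27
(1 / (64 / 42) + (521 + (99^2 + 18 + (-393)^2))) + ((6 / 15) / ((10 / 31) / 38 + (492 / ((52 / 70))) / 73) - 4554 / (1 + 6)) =933157078566653 / 5685159200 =164139.13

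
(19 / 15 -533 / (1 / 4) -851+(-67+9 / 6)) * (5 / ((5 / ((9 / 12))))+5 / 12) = -3555.11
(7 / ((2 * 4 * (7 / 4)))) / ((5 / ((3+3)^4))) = 648 / 5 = 129.60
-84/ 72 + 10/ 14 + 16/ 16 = 23/ 42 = 0.55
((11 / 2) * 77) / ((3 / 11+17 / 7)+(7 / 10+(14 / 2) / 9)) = 2934855 / 28961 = 101.34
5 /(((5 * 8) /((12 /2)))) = 3 /4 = 0.75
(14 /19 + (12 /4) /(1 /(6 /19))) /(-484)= -8 /2299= -0.00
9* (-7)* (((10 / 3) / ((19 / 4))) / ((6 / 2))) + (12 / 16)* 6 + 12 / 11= -3823 / 418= -9.15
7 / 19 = 0.37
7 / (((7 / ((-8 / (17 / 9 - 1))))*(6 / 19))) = -57 / 2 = -28.50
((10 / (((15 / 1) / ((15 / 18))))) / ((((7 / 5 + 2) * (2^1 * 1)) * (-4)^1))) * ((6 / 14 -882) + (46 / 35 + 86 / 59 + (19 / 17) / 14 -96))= 342175345 / 17187408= 19.91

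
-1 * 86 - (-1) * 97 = 11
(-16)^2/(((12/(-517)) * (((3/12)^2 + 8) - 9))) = 529408/45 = 11764.62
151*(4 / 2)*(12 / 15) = 1208 / 5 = 241.60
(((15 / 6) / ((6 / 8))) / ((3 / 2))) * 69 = 153.33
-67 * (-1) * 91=6097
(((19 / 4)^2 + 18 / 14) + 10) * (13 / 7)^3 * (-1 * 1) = -8328827 / 38416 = -216.81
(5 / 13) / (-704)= -5 / 9152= -0.00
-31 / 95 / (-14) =31 / 1330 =0.02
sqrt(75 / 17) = 5 * sqrt(51) / 17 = 2.10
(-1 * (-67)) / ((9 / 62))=4154 / 9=461.56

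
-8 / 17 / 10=-4 / 85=-0.05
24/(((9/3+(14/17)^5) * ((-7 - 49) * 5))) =-4259571/167908825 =-0.03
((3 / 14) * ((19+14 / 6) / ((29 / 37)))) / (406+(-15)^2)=1184 / 128093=0.01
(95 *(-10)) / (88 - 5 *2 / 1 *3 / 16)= -11.03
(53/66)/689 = 1/858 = 0.00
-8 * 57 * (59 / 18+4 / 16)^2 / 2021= -306451 / 109134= -2.81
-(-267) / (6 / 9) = 801 / 2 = 400.50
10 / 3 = 3.33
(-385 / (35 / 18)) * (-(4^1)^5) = 202752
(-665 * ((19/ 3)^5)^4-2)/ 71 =-24997332349268062205555043467/ 247561692471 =-100974153552437490.54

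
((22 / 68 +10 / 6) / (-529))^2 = 41209 / 2911465764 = 0.00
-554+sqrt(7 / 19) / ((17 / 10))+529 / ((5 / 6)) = 10 * sqrt(133) / 323+404 / 5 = 81.16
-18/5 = -3.60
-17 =-17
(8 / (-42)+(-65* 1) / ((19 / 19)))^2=1874161 / 441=4249.80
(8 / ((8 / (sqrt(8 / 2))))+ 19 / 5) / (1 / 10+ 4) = 58 / 41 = 1.41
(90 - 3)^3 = 658503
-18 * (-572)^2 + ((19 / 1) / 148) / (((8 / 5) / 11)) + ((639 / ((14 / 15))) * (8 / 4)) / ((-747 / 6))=-4051288240663 / 687904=-5889322.12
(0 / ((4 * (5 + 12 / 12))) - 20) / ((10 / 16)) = -32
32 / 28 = 8 / 7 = 1.14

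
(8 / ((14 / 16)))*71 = 649.14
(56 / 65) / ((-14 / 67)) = -268 / 65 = -4.12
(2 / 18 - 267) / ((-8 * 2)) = 1201 / 72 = 16.68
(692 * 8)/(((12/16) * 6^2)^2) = 5536/729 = 7.59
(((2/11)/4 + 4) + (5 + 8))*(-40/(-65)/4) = 375/143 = 2.62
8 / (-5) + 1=-3 / 5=-0.60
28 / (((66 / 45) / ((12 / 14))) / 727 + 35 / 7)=229005 / 40913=5.60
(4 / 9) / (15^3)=4 / 30375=0.00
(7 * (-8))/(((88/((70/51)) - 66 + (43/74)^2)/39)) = 418585440/296701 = 1410.80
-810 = -810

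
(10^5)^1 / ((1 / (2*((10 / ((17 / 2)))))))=4000000 / 17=235294.12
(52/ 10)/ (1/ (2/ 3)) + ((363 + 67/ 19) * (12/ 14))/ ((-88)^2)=6773033/ 1931160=3.51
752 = 752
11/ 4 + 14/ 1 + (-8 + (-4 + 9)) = 55/ 4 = 13.75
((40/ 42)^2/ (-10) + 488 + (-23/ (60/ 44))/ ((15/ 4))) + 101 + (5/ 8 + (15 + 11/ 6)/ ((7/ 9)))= 53509121/ 88200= 606.68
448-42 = 406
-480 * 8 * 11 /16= -2640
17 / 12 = 1.42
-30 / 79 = -0.38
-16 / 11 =-1.45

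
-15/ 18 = -5/ 6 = -0.83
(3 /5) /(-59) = -3 /295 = -0.01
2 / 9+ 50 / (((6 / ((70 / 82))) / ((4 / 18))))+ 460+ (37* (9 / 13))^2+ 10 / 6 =209461432 / 187083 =1119.62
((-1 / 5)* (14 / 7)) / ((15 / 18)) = -12 / 25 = -0.48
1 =1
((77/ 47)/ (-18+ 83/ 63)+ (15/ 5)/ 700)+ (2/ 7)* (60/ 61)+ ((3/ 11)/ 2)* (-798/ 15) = -163976976159/ 23201770900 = -7.07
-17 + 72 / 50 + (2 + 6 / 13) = -4257 / 325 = -13.10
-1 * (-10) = 10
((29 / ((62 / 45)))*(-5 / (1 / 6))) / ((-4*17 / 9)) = 176175 / 2108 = 83.57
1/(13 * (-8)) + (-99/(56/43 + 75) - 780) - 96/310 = -41339491747/52889720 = -781.62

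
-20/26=-10/13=-0.77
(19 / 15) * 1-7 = -5.73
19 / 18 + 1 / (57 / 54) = 685 / 342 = 2.00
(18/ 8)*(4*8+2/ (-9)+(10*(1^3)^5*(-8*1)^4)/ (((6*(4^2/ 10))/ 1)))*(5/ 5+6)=135401/ 2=67700.50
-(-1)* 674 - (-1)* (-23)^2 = 1203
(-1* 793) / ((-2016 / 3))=793 / 672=1.18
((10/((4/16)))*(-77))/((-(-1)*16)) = -192.50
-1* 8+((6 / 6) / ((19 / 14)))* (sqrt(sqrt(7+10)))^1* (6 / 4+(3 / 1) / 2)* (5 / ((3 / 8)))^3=-8+896000* 17^(1 / 4) / 171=10631.57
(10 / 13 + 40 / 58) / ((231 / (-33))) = -550 / 2639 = -0.21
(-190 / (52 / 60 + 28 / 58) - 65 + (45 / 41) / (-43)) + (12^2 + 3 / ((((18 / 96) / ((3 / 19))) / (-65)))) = -4444501274 / 19662739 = -226.04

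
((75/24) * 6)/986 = 75/3944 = 0.02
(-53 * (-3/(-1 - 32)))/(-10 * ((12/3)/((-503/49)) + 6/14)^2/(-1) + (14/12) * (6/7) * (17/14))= -1314128746/335317961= -3.92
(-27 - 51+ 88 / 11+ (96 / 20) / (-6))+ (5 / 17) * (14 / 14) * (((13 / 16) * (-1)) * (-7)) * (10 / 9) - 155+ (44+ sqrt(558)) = -1101241 / 6120+ 3 * sqrt(62) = -156.32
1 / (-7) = -1 / 7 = -0.14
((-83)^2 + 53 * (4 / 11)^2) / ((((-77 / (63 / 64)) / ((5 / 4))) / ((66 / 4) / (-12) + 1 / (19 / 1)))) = 7547301765 / 51791872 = 145.72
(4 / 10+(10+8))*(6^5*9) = 6438528 / 5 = 1287705.60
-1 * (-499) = 499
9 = 9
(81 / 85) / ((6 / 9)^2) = 729 / 340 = 2.14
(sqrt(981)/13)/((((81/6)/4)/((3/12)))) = 2 * sqrt(109)/117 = 0.18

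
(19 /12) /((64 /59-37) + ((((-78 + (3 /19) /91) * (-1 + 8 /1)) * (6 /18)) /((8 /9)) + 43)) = -553774 /69132225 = -0.01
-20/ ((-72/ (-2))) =-5/ 9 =-0.56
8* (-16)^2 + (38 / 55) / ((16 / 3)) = 901177 / 440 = 2048.13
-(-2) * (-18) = -36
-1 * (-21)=21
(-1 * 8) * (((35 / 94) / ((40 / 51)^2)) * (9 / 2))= -163863 / 7520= -21.79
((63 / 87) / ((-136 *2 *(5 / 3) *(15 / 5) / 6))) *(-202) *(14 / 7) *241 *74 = 56738871 / 2465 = 23017.80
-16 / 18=-8 / 9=-0.89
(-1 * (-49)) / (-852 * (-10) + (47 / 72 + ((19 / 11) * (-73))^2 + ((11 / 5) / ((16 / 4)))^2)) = 21344400 / 10637296519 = 0.00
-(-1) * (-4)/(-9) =4/9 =0.44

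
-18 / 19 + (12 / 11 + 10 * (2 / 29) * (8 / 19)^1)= 2630 / 6061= 0.43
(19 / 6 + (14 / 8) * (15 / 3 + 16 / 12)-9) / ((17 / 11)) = 231 / 68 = 3.40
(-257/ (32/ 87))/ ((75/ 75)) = -22359/ 32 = -698.72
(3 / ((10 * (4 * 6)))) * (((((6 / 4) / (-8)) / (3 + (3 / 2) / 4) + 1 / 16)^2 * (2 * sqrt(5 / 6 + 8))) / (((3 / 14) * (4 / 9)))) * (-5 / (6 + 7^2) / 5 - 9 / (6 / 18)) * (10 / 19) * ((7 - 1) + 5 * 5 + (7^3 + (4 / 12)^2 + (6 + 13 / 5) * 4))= -95609983 * sqrt(318) / 7800883200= -0.22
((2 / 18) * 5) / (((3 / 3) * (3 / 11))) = 55 / 27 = 2.04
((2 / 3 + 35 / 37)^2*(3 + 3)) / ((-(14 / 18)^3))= -15571926 / 469567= -33.16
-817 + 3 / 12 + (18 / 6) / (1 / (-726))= -11979 / 4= -2994.75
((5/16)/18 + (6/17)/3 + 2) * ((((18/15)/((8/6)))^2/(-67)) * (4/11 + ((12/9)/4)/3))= -491291/40092800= -0.01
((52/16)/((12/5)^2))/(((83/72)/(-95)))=-30875/664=-46.50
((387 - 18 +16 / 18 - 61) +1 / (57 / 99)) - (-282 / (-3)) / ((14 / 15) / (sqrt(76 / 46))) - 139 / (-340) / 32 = 577936729 / 1860480 - 705 * sqrt(874) / 161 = 181.18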